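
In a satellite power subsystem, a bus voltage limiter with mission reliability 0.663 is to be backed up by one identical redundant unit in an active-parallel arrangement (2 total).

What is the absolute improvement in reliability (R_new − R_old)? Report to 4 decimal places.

0.2234

R_before = 0.663
R_after = 1 − (1 − 0.663)^2 = 0.8864
ΔR = 0.8864 − 0.663 = 0.2234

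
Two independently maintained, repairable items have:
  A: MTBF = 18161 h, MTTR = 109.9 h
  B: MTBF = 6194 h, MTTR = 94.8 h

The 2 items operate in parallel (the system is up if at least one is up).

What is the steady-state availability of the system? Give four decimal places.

A(A) = MTBF/(MTBF+MTTR) = 18161/(18161+109.9) = 0.993985
A(B) = MTBF/(MTBF+MTTR) = 6194/(6194+94.8) = 0.984926
Parallel availability: 1 − (1 − 0.993985)(1 − 0.984926) = 0.9999

0.9999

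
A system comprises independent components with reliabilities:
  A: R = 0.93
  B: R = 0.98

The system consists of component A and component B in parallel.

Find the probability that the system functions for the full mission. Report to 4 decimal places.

0.9986

Parallel (A and B): 1 − (1 − 0.930000)(1 − 0.980000) = 0.9986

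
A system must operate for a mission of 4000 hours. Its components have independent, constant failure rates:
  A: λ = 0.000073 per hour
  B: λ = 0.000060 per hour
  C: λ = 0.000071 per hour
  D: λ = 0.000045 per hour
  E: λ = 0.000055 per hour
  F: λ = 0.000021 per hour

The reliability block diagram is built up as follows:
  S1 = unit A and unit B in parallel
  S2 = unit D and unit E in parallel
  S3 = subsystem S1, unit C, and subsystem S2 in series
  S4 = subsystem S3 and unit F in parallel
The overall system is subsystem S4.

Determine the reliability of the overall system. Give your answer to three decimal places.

R(A) = exp(−0.000073 × 4000) = 0.74677
R(B) = exp(−0.000060 × 4000) = 0.78663
R(C) = exp(−0.000071 × 4000) = 0.75277
R(D) = exp(−0.000045 × 4000) = 0.83527
R(E) = exp(−0.000055 × 4000) = 0.80252
R(F) = exp(−0.000021 × 4000) = 0.91943
Parallel (A and B): 1 − (1 − 0.74677)(1 − 0.78663) = 0.94597
Parallel (D and E): 1 − (1 − 0.83527)(1 − 0.80252) = 0.96747
Series ([0.94597], C, and [0.96747]): 0.94597 × 0.75277 × 0.96747 = 0.68893
Parallel ([0.68893] and F): 1 − (1 − 0.68893)(1 − 0.91943) = 0.975

0.975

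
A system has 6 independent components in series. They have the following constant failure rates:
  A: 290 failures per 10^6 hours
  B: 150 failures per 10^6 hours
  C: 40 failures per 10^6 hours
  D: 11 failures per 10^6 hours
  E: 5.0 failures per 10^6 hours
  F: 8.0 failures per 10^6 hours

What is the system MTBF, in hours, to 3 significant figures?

Series of exponential components: λ_sys = Σ λ_i
λ_sys = 0.00029 + 0.00015 + 0.000040 + 0.000011 + 0.0000050 + 0.0000080 = 5.0400e-04 /h
MTBF = 1 / λ_sys = 1980 h

1980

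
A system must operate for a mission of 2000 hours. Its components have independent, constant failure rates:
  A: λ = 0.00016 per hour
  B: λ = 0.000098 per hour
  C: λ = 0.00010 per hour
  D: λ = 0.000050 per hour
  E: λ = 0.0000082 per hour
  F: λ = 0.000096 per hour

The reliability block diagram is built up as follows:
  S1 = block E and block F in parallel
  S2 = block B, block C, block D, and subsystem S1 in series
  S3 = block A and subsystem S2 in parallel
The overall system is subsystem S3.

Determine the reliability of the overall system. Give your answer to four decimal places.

0.8924

R(A) = exp(−0.00016 × 2000) = 0.726149
R(B) = exp(−0.000098 × 2000) = 0.822012
R(C) = exp(−0.00010 × 2000) = 0.818731
R(D) = exp(−0.000050 × 2000) = 0.904837
R(E) = exp(−0.0000082 × 2000) = 0.983734
R(F) = exp(−0.000096 × 2000) = 0.825307
Parallel (E and F): 1 − (1 − 0.983734)(1 − 0.825307) = 0.997158
Series (B, C, D, and [0.997158]): 0.822012 × 0.818731 × 0.904837 × 0.997158 = 0.607231
Parallel (A and [0.607231]): 1 − (1 − 0.726149)(1 − 0.607231) = 0.8924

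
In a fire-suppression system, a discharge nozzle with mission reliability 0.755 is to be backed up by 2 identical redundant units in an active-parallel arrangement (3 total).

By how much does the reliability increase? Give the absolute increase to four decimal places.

0.2303

R_before = 0.755
R_after = 1 − (1 − 0.755)^3 = 0.9853
ΔR = 0.9853 − 0.755 = 0.2303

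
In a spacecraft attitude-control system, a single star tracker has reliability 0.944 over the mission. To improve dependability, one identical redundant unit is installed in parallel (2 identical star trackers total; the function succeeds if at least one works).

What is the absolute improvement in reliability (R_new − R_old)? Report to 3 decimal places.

0.053

R_before = 0.944
R_after = 1 − (1 − 0.944)^2 = 0.997
ΔR = 0.997 − 0.944 = 0.053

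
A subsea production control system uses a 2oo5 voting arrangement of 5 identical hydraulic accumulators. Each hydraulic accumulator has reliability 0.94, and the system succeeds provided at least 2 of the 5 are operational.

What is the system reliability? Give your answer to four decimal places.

0.9999

R = Σ_{i=2}^{5} C(5,i) p^i (1−p)^{5−i} with p = 0.94
C(5,2)·0.94^2·0.06^3 = 0.001909
C(5,3)·0.94^3·0.06^2 = 0.029901
C(5,4)·0.94^4·0.06^1 = 0.234225
C(5,5)·0.94^5·0.06^0 = 0.733904
Sum = 0.9999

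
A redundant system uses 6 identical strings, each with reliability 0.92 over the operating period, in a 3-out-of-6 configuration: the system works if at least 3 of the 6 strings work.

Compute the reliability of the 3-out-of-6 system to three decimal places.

0.999

R = Σ_{i=3}^{6} C(6,i) p^i (1−p)^{6−i} with p = 0.92
C(6,3)·0.92^3·0.08^3 = 0.00797
C(6,4)·0.92^4·0.08^2 = 0.06877
C(6,5)·0.92^5·0.08^1 = 0.31636
C(6,6)·0.92^6·0.08^0 = 0.60636
Sum = 0.999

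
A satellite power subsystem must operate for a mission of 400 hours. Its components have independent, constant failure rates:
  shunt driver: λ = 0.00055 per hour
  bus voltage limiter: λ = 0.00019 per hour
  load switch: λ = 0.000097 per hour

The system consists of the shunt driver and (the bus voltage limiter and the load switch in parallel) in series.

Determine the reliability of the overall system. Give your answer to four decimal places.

R(shunt driver) = exp(−0.00055 × 400) = 0.802519
R(bus voltage limiter) = exp(−0.00019 × 400) = 0.926816
R(load switch) = exp(−0.000097 × 400) = 0.961943
Parallel (bus voltage limiter and load switch): 1 − (1 − 0.926816)(1 − 0.961943) = 0.997215
Series (shunt driver and [0.997215]): 0.802519 × 0.997215 = 0.8003

0.8003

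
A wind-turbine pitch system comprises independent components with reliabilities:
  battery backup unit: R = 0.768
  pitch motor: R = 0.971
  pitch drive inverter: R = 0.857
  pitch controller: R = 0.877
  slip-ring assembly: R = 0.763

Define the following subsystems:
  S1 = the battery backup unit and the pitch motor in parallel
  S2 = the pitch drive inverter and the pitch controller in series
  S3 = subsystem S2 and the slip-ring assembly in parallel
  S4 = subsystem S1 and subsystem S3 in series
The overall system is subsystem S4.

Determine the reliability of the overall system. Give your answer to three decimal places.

0.935

Parallel (battery backup unit and pitch motor): 1 − (1 − 0.76800)(1 − 0.97100) = 0.99327
Series (pitch drive inverter and pitch controller): 0.85700 × 0.87700 = 0.75159
Parallel ([0.75159] and slip-ring assembly): 1 − (1 − 0.75159)(1 − 0.76300) = 0.94113
Series ([0.99327] and [0.94113]): 0.99327 × 0.94113 = 0.935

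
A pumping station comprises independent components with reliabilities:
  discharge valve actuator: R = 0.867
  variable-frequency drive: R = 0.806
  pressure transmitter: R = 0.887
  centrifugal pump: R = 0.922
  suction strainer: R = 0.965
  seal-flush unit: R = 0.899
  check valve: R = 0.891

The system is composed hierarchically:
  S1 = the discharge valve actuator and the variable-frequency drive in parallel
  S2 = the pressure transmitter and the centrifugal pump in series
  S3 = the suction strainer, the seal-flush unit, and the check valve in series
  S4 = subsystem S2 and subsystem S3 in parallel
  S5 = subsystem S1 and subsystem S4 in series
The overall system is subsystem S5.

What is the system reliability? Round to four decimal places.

Parallel (discharge valve actuator and variable-frequency drive): 1 − (1 − 0.867000)(1 − 0.806000) = 0.974198
Series (pressure transmitter and centrifugal pump): 0.887000 × 0.922000 = 0.817814
Series (suction strainer, seal-flush unit, and check valve): 0.965000 × 0.899000 × 0.891000 = 0.772974
Parallel ([0.817814] and [0.772974]): 1 − (1 − 0.817814)(1 − 0.772974) = 0.958639
Series ([0.974198] and [0.958639]): 0.974198 × 0.958639 = 0.9339

0.9339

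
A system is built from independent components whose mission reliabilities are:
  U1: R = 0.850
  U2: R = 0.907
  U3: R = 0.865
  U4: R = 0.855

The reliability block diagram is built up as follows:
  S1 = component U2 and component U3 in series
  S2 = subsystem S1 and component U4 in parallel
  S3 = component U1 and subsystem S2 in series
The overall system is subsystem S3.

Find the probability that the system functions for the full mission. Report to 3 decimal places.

0.823

Series (U2 and U3): 0.90700 × 0.86500 = 0.78456
Parallel ([0.78456] and U4): 1 − (1 − 0.78456)(1 − 0.85500) = 0.96876
Series (U1 and [0.96876]): 0.85000 × 0.96876 = 0.823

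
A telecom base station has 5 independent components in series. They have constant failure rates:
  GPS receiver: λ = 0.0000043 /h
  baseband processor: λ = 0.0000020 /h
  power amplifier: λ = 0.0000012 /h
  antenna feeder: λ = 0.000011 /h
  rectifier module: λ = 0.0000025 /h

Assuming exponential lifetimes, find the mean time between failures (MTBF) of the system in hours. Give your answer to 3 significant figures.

47600

Series of exponential components: λ_sys = Σ λ_i
λ_sys = 0.0000043 + 0.0000020 + 0.0000012 + 0.000011 + 0.0000025 = 2.1000e-05 /h
MTBF = 1 / λ_sys = 47600 h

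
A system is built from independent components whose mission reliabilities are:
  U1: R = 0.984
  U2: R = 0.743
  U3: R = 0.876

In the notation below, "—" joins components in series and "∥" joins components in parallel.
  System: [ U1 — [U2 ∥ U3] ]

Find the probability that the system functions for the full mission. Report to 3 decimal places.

Parallel (U2 and U3): 1 − (1 − 0.74300)(1 − 0.87600) = 0.96813
Series (U1 and [0.96813]): 0.98400 × 0.96813 = 0.953

0.953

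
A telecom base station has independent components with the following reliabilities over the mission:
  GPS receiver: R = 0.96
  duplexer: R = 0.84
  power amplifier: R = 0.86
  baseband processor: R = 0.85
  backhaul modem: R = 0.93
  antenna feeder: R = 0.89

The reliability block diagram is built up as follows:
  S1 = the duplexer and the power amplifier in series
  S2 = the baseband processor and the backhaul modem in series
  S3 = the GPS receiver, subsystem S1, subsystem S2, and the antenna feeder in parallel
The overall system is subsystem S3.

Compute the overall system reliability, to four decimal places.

0.9997

Series (duplexer and power amplifier): 0.840000 × 0.860000 = 0.722400
Series (baseband processor and backhaul modem): 0.850000 × 0.930000 = 0.790500
Parallel (GPS receiver, [0.722400], [0.790500], and antenna feeder): 1 − (1 − 0.960000)(1 − 0.722400)(1 − 0.790500)(1 − 0.890000) = 0.9997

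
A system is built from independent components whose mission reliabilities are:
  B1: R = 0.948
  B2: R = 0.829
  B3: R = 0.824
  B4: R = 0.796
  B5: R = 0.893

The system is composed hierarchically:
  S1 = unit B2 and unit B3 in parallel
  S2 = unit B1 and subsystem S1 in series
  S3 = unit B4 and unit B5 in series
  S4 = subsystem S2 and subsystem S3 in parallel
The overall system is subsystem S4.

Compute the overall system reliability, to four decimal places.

0.9767

Parallel (B2 and B3): 1 − (1 − 0.829000)(1 − 0.824000) = 0.969904
Series (B1 and [0.969904]): 0.948000 × 0.969904 = 0.919469
Series (B4 and B5): 0.796000 × 0.893000 = 0.710828
Parallel ([0.919469] and [0.710828]): 1 − (1 − 0.919469)(1 − 0.710828) = 0.9767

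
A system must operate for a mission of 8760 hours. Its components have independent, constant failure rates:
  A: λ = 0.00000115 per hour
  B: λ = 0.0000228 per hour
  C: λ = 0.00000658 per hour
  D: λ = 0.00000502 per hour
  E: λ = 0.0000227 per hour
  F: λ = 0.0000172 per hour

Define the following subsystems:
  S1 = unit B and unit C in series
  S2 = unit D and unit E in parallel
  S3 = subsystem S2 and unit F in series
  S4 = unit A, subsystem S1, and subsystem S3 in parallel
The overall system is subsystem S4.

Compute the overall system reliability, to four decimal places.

R(A) = exp(−0.00000115 × 8760) = 0.989977
R(B) = exp(−0.0000228 × 8760) = 0.818953
R(C) = exp(−0.00000658 × 8760) = 0.943989
R(D) = exp(−0.00000502 × 8760) = 0.956978
R(E) = exp(−0.0000227 × 8760) = 0.819671
R(F) = exp(−0.0000172 × 8760) = 0.860130
Series (B and C): 0.818953 × 0.943989 = 0.773083
Parallel (D and E): 1 − (1 − 0.956978)(1 − 0.819671) = 0.992242
Series ([0.992242] and F): 0.992242 × 0.860130 = 0.853457
Parallel (A, [0.773083], and [0.853457]): 1 − (1 − 0.989977)(1 − 0.773083)(1 − 0.853457) = 0.9997

0.9997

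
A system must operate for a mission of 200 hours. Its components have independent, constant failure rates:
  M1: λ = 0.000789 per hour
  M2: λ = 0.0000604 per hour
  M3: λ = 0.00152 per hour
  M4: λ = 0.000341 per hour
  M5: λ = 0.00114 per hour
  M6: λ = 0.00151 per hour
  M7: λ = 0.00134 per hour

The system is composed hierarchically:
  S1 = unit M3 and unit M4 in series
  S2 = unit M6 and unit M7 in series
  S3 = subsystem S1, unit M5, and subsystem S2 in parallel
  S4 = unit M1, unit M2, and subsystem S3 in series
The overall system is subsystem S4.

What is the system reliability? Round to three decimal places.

0.821

R(M1) = exp(−0.000789 × 200) = 0.85402
R(M2) = exp(−0.0000604 × 200) = 0.98799
R(M3) = exp(−0.00152 × 200) = 0.73786
R(M4) = exp(−0.000341 × 200) = 0.93407
R(M5) = exp(−0.00114 × 200) = 0.79612
R(M6) = exp(−0.00151 × 200) = 0.73934
R(M7) = exp(−0.00134 × 200) = 0.76491
Series (M3 and M4): 0.73786 × 0.93407 = 0.68921
Series (M6 and M7): 0.73934 × 0.76491 = 0.56553
Parallel ([0.68921], M5, and [0.56553]): 1 − (1 − 0.68921)(1 − 0.79612)(1 − 0.56553) = 0.97247
Series (M1, M2, and [0.97247]): 0.85402 × 0.98799 × 0.97247 = 0.821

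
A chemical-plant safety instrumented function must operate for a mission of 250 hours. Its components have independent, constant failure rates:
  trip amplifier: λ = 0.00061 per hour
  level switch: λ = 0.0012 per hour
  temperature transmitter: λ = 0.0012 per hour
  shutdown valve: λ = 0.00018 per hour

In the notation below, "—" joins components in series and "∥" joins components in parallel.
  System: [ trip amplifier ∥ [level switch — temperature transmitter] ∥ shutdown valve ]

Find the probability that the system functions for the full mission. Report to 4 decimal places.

0.9972

R(trip amplifier) = exp(−0.00061 × 250) = 0.858559
R(level switch) = exp(−0.0012 × 250) = 0.740818
R(temperature transmitter) = exp(−0.0012 × 250) = 0.740818
R(shutdown valve) = exp(−0.00018 × 250) = 0.955997
Series (level switch and temperature transmitter): 0.740818 × 0.740818 = 0.548811
Parallel (trip amplifier, [0.548811], and shutdown valve): 1 − (1 − 0.858559)(1 − 0.548811)(1 − 0.955997) = 0.9972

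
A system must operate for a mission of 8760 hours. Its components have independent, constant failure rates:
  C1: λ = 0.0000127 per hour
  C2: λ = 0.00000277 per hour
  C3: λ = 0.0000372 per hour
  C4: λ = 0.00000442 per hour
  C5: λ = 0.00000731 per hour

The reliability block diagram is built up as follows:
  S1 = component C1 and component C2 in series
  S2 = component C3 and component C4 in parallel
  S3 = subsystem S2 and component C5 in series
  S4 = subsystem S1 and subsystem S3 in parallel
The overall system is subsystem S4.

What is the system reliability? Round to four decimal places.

R(C1) = exp(−0.0000127 × 8760) = 0.894713
R(C2) = exp(−0.00000277 × 8760) = 0.976027
R(C3) = exp(−0.0000372 × 8760) = 0.721898
R(C4) = exp(−0.00000442 × 8760) = 0.962021
R(C5) = exp(−0.00000731 × 8760) = 0.937972
Series (C1 and C2): 0.894713 × 0.976027 = 0.873264
Parallel (C3 and C4): 1 − (1 − 0.721898)(1 − 0.962021) = 0.989438
Series ([0.989438] and C5): 0.989438 × 0.937972 = 0.928065
Parallel ([0.873264] and [0.928065]): 1 − (1 − 0.873264)(1 − 0.928065) = 0.9909

0.9909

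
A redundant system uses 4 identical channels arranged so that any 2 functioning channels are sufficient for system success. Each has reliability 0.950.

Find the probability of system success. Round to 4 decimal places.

R = Σ_{i=2}^{4} C(4,i) p^i (1−p)^{4−i} with p = 0.950
C(4,2)·0.950^2·0.050^2 = 0.013538
C(4,3)·0.950^3·0.050^1 = 0.171475
C(4,4)·0.950^4·0.050^0 = 0.814506
Sum = 0.9995

0.9995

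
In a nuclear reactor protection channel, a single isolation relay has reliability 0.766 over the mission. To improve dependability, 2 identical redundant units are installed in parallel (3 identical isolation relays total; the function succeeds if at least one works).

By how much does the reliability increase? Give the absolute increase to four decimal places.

0.2212

R_before = 0.766
R_after = 1 − (1 − 0.766)^3 = 0.9872
ΔR = 0.9872 − 0.766 = 0.2212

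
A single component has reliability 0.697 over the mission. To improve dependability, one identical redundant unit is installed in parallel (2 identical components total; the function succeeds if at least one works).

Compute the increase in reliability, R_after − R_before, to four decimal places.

0.2112

R_before = 0.697
R_after = 1 − (1 − 0.697)^2 = 0.9082
ΔR = 0.9082 − 0.697 = 0.2112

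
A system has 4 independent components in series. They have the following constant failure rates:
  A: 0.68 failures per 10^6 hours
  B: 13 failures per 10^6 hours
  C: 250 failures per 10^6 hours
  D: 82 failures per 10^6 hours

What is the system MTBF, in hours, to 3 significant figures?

2890

Series of exponential components: λ_sys = Σ λ_i
λ_sys = 0.00000068 + 0.000013 + 0.00025 + 0.000082 = 3.4568e-04 /h
MTBF = 1 / λ_sys = 2890 h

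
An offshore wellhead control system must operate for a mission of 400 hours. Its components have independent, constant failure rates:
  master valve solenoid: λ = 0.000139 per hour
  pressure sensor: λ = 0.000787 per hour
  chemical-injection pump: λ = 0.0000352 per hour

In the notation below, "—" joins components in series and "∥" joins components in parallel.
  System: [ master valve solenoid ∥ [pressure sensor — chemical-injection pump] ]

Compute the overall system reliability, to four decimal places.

R(master valve solenoid) = exp(−0.000139 × 400) = 0.945917
R(pressure sensor) = exp(−0.000787 × 400) = 0.729935
R(chemical-injection pump) = exp(−0.0000352 × 400) = 0.986019
Series (pressure sensor and chemical-injection pump): 0.729935 × 0.986019 = 0.719730
Parallel (master valve solenoid and [0.719730]): 1 − (1 − 0.945917)(1 − 0.719730) = 0.9848

0.9848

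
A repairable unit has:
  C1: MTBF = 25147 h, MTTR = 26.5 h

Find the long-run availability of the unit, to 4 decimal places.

A(C1) = MTBF/(MTBF+MTTR) = 25147/(25147+26.5) = 0.9989

0.9989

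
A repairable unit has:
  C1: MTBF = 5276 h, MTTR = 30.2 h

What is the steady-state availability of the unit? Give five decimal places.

0.99431

A(C1) = MTBF/(MTBF+MTTR) = 5276/(5276+30.2) = 0.99431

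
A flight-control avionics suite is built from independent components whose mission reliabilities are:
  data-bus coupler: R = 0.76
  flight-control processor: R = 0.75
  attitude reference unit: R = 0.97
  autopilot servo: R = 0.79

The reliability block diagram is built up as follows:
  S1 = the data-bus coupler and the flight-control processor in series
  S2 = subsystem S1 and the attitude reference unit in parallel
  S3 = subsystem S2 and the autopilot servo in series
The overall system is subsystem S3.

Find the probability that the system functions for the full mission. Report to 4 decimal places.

Series (data-bus coupler and flight-control processor): 0.760000 × 0.750000 = 0.570000
Parallel ([0.570000] and attitude reference unit): 1 − (1 − 0.570000)(1 − 0.970000) = 0.987100
Series ([0.987100] and autopilot servo): 0.987100 × 0.790000 = 0.7798

0.7798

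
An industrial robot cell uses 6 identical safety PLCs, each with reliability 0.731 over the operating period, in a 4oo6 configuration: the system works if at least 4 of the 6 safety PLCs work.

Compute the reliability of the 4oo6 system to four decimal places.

0.7994

R = Σ_{i=4}^{6} C(6,i) p^i (1−p)^{6−i} with p = 0.731
C(6,4)·0.731^4·0.269^2 = 0.309931
C(6,5)·0.731^5·0.269^1 = 0.336892
C(6,6)·0.731^6·0.269^0 = 0.152582
Sum = 0.7994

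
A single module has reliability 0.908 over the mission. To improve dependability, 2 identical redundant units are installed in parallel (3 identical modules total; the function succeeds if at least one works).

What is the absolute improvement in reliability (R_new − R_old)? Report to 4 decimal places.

R_before = 0.908
R_after = 1 − (1 − 0.908)^3 = 0.9992
ΔR = 0.9992 − 0.908 = 0.0912

0.0912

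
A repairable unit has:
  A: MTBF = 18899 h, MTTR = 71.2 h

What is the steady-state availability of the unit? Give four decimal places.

0.9962

A(A) = MTBF/(MTBF+MTTR) = 18899/(18899+71.2) = 0.9962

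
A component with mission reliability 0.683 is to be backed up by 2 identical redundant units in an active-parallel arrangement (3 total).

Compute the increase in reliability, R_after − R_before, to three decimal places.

R_before = 0.683
R_after = 1 − (1 − 0.683)^3 = 0.968
ΔR = 0.968 − 0.683 = 0.285

0.285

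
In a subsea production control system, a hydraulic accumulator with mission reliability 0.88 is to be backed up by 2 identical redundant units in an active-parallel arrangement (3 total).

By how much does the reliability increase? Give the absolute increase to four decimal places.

0.1183

R_before = 0.88
R_after = 1 − (1 − 0.88)^3 = 0.9983
ΔR = 0.9983 − 0.88 = 0.1183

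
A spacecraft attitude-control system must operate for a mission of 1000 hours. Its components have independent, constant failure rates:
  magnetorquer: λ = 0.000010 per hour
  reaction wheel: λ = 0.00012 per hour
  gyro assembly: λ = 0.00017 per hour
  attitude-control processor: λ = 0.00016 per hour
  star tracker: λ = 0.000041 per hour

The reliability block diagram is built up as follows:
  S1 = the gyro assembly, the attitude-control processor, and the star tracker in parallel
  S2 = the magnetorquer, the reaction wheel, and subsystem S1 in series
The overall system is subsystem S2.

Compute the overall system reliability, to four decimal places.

R(magnetorquer) = exp(−0.000010 × 1000) = 0.990050
R(reaction wheel) = exp(−0.00012 × 1000) = 0.886920
R(gyro assembly) = exp(−0.00017 × 1000) = 0.843665
R(attitude-control processor) = exp(−0.00016 × 1000) = 0.852144
R(star tracker) = exp(−0.000041 × 1000) = 0.959829
Parallel (gyro assembly, attitude-control processor, and star tracker): 1 − (1 − 0.843665)(1 − 0.852144)(1 − 0.959829) = 0.999071
Series (magnetorquer, reaction wheel, and [0.999071]): 0.990050 × 0.886920 × 0.999071 = 0.8773

0.8773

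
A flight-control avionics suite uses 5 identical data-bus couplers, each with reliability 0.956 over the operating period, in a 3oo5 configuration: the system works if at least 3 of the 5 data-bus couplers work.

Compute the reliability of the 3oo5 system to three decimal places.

R = Σ_{i=3}^{5} C(5,i) p^i (1−p)^{5−i} with p = 0.956
C(5,3)·0.956^3·0.044^2 = 0.01692
C(5,4)·0.956^4·0.044^1 = 0.18376
C(5,5)·0.956^5·0.044^0 = 0.79853
Sum = 0.999

0.999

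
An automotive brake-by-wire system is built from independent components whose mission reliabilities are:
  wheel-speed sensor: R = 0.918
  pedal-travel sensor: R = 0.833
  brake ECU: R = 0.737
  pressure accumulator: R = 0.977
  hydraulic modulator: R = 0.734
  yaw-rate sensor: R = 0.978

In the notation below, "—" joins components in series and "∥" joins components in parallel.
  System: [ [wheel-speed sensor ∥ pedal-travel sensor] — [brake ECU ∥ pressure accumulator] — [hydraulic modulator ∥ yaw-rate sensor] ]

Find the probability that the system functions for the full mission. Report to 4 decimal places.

0.9746

Parallel (wheel-speed sensor and pedal-travel sensor): 1 − (1 − 0.918000)(1 − 0.833000) = 0.986306
Parallel (brake ECU and pressure accumulator): 1 − (1 − 0.737000)(1 − 0.977000) = 0.993951
Parallel (hydraulic modulator and yaw-rate sensor): 1 − (1 − 0.734000)(1 − 0.978000) = 0.994148
Series ([0.986306], [0.993951], and [0.994148]): 0.986306 × 0.993951 × 0.994148 = 0.9746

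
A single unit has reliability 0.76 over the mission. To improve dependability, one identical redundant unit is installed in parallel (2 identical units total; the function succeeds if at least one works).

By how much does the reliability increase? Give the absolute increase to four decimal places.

0.1824

R_before = 0.76
R_after = 1 − (1 − 0.76)^2 = 0.9424
ΔR = 0.9424 − 0.76 = 0.1824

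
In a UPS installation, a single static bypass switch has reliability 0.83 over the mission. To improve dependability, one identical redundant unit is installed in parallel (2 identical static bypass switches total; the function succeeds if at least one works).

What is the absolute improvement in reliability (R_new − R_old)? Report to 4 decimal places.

R_before = 0.83
R_after = 1 − (1 − 0.83)^2 = 0.9711
ΔR = 0.9711 − 0.83 = 0.1411

0.1411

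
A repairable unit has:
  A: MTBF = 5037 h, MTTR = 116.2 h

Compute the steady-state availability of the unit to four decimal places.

0.9775

A(A) = MTBF/(MTBF+MTTR) = 5037/(5037+116.2) = 0.9775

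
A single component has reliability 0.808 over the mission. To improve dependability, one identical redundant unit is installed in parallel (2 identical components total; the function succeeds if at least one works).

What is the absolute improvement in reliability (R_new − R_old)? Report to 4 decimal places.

0.1551

R_before = 0.808
R_after = 1 − (1 − 0.808)^2 = 0.9631
ΔR = 0.9631 − 0.808 = 0.1551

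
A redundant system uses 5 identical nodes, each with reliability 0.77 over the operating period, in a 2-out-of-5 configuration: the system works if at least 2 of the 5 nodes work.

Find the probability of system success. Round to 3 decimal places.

0.989

R = Σ_{i=2}^{5} C(5,i) p^i (1−p)^{5−i} with p = 0.77
C(5,2)·0.77^2·0.23^3 = 0.07214
C(5,3)·0.77^3·0.23^2 = 0.24151
C(5,4)·0.77^4·0.23^1 = 0.40426
C(5,5)·0.77^5·0.23^0 = 0.27068
Sum = 0.989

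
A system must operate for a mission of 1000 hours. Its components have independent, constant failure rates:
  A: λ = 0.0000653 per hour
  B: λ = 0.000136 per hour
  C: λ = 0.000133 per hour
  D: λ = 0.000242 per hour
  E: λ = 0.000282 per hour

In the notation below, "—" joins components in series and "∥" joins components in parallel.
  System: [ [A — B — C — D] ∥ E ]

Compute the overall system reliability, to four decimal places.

R(A) = exp(−0.0000653 × 1000) = 0.936786
R(B) = exp(−0.000136 × 1000) = 0.872843
R(C) = exp(−0.000133 × 1000) = 0.875465
R(D) = exp(−0.000242 × 1000) = 0.785056
R(E) = exp(−0.000282 × 1000) = 0.754274
Series (A, B, C, and D): 0.936786 × 0.872843 × 0.875465 × 0.785056 = 0.561974
Parallel ([0.561974] and E): 1 − (1 − 0.561974)(1 − 0.754274) = 0.8924

0.8924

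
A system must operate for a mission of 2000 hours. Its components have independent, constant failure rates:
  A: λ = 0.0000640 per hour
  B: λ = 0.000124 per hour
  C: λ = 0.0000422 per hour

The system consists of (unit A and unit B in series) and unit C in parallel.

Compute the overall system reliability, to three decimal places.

R(A) = exp(−0.0000640 × 2000) = 0.87985
R(B) = exp(−0.000124 × 2000) = 0.78036
R(C) = exp(−0.0000422 × 2000) = 0.91906
Series (A and B): 0.87985 × 0.78036 = 0.68660
Parallel ([0.68660] and C): 1 − (1 − 0.68660)(1 − 0.91906) = 0.975

0.975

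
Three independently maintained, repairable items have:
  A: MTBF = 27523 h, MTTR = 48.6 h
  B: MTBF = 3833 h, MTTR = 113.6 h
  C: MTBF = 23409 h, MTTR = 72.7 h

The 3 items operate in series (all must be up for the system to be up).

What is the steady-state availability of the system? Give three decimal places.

A(A) = MTBF/(MTBF+MTTR) = 27523/(27523+48.6) = 0.998237
A(B) = MTBF/(MTBF+MTTR) = 3833/(3833+113.6) = 0.971216
A(C) = MTBF/(MTBF+MTTR) = 23409/(23409+72.7) = 0.996904
Series availability: 0.998237 × 0.971216 × 0.996904 = 0.967

0.967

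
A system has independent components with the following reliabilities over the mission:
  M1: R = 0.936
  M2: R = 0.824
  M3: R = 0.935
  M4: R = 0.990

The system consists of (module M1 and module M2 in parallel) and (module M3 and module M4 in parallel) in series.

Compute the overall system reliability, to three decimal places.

Parallel (M1 and M2): 1 − (1 − 0.93600)(1 − 0.82400) = 0.98874
Parallel (M3 and M4): 1 − (1 − 0.93500)(1 − 0.99000) = 0.99935
Series ([0.98874] and [0.99935]): 0.98874 × 0.99935 = 0.988

0.988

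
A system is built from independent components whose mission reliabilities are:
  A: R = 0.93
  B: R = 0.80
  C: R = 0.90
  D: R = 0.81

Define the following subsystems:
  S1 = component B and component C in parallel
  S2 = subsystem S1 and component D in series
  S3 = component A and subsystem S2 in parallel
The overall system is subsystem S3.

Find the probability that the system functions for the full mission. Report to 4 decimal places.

Parallel (B and C): 1 − (1 − 0.800000)(1 − 0.900000) = 0.980000
Series ([0.980000] and D): 0.980000 × 0.810000 = 0.793800
Parallel (A and [0.793800]): 1 − (1 − 0.930000)(1 − 0.793800) = 0.9856

0.9856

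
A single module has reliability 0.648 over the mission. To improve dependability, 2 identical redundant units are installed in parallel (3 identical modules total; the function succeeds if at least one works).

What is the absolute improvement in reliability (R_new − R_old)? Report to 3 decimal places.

0.308

R_before = 0.648
R_after = 1 − (1 − 0.648)^3 = 0.956
ΔR = 0.956 − 0.648 = 0.308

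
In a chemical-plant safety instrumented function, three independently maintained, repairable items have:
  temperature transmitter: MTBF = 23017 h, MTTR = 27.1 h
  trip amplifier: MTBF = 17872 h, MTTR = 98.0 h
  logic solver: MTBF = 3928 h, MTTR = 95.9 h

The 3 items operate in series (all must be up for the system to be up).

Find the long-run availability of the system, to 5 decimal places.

0.96970

A(temperature transmitter) = MTBF/(MTBF+MTTR) = 23017/(23017+27.1) = 0.998824
A(trip amplifier) = MTBF/(MTBF+MTTR) = 17872/(17872+98.0) = 0.994546
A(logic solver) = MTBF/(MTBF+MTTR) = 3928/(3928+95.9) = 0.976167
Series availability: 0.998824 × 0.994546 × 0.976167 = 0.96970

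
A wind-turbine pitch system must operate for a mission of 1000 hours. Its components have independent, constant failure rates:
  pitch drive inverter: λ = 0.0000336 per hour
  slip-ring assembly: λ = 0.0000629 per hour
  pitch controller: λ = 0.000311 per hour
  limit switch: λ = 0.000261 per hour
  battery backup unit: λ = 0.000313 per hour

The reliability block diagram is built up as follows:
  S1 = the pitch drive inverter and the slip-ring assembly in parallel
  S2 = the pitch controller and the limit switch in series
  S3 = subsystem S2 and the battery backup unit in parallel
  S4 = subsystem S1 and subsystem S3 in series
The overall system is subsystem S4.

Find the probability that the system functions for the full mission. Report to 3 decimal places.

R(pitch drive inverter) = exp(−0.0000336 × 1000) = 0.96696
R(slip-ring assembly) = exp(−0.0000629 × 1000) = 0.93904
R(pitch controller) = exp(−0.000311 × 1000) = 0.73271
R(limit switch) = exp(−0.000261 × 1000) = 0.77028
R(battery backup unit) = exp(−0.000313 × 1000) = 0.73125
Parallel (pitch drive inverter and slip-ring assembly): 1 − (1 − 0.96696)(1 − 0.93904) = 0.99799
Series (pitch controller and limit switch): 0.73271 × 0.77028 = 0.56439
Parallel ([0.56439] and battery backup unit): 1 − (1 − 0.56439)(1 − 0.73125) = 0.88293
Series ([0.99799] and [0.88293]): 0.99799 × 0.88293 = 0.881

0.881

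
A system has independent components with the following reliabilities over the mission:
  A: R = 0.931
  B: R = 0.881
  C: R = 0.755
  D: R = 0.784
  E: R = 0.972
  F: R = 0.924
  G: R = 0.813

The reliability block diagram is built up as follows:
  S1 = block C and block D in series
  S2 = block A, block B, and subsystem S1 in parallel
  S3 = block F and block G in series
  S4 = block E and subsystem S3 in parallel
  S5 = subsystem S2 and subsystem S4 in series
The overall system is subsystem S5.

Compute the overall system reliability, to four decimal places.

0.9897

Series (C and D): 0.755000 × 0.784000 = 0.591920
Parallel (A, B, and [0.591920]): 1 − (1 − 0.931000)(1 − 0.881000)(1 − 0.591920) = 0.996649
Series (F and G): 0.924000 × 0.813000 = 0.751212
Parallel (E and [0.751212]): 1 − (1 − 0.972000)(1 − 0.751212) = 0.993034
Series ([0.996649] and [0.993034]): 0.996649 × 0.993034 = 0.9897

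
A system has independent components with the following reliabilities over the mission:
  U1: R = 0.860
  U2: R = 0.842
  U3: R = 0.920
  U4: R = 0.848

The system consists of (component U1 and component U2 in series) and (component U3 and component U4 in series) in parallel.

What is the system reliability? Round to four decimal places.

0.9394

Series (U1 and U2): 0.860000 × 0.842000 = 0.724120
Series (U3 and U4): 0.920000 × 0.848000 = 0.780160
Parallel ([0.724120] and [0.780160]): 1 − (1 − 0.724120)(1 − 0.780160) = 0.9394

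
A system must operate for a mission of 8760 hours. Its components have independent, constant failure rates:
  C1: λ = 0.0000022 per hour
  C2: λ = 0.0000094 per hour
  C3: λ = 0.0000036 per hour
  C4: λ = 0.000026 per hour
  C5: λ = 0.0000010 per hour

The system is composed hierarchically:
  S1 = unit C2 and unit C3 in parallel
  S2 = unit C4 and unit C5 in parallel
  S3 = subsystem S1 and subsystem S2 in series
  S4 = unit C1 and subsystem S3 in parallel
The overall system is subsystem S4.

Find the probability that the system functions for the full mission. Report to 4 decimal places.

R(C1) = exp(−0.0000022 × 8760) = 0.980913
R(C2) = exp(−0.0000094 × 8760) = 0.920955
R(C3) = exp(−0.0000036 × 8760) = 0.968956
R(C4) = exp(−0.000026 × 8760) = 0.796315
R(C5) = exp(−0.0000010 × 8760) = 0.991278
Parallel (C2 and C3): 1 − (1 − 0.920955)(1 − 0.968956) = 0.997546
Parallel (C4 and C5): 1 − (1 − 0.796315)(1 − 0.991278) = 0.998223
Series ([0.997546] and [0.998223]): 0.997546 × 0.998223 = 0.995773
Parallel (C1 and [0.995773]): 1 − (1 − 0.980913)(1 − 0.995773) = 0.9999

0.9999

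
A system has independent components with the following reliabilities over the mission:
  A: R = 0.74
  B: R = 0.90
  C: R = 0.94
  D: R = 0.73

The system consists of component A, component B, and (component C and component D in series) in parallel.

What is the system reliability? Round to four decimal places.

Series (C and D): 0.940000 × 0.730000 = 0.686200
Parallel (A, B, and [0.686200]): 1 − (1 − 0.740000)(1 − 0.900000)(1 − 0.686200) = 0.9918

0.9918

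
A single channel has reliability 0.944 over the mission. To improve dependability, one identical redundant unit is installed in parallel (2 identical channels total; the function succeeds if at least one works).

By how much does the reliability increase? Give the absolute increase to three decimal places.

0.053

R_before = 0.944
R_after = 1 − (1 − 0.944)^2 = 0.997
ΔR = 0.997 − 0.944 = 0.053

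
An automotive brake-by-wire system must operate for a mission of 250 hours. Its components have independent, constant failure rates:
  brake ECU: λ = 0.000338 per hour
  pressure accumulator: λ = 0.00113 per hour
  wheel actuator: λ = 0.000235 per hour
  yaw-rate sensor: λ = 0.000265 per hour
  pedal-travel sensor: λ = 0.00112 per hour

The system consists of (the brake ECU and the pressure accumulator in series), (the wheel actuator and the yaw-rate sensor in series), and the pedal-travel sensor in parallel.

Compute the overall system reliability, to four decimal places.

R(brake ECU) = exp(−0.000338 × 250) = 0.918972
R(pressure accumulator) = exp(−0.00113 × 250) = 0.753897
R(wheel actuator) = exp(−0.000235 × 250) = 0.942942
R(yaw-rate sensor) = exp(−0.000265 × 250) = 0.935897
R(pedal-travel sensor) = exp(−0.00112 × 250) = 0.755784
Series (brake ECU and pressure accumulator): 0.918972 × 0.753897 = 0.692810
Series (wheel actuator and yaw-rate sensor): 0.942942 × 0.935897 = 0.882497
Parallel ([0.692810], [0.882497], and pedal-travel sensor): 1 − (1 − 0.692810)(1 − 0.882497)(1 − 0.755784) = 0.9912

0.9912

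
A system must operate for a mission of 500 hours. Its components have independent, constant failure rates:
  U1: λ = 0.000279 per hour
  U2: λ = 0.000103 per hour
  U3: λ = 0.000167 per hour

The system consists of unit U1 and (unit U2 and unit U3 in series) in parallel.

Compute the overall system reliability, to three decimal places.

0.984

R(U1) = exp(−0.000279 × 500) = 0.86979
R(U2) = exp(−0.000103 × 500) = 0.94980
R(U3) = exp(−0.000167 × 500) = 0.91989
Series (U2 and U3): 0.94980 × 0.91989 = 0.87371
Parallel (U1 and [0.87371]): 1 − (1 − 0.86979)(1 − 0.87371) = 0.984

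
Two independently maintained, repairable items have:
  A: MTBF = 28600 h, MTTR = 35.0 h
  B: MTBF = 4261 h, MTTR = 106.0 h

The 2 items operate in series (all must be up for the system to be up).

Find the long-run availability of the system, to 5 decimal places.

0.97453

A(A) = MTBF/(MTBF+MTTR) = 28600/(28600+35.0) = 0.998778
A(B) = MTBF/(MTBF+MTTR) = 4261/(4261+106.0) = 0.975727
Series availability: 0.998778 × 0.975727 = 0.97453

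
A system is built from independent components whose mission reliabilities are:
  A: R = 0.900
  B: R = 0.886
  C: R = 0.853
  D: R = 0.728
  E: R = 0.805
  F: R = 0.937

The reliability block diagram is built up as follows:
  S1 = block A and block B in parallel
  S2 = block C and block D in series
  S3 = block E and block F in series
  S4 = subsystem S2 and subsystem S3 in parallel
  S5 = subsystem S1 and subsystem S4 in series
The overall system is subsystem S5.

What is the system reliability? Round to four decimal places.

Parallel (A and B): 1 − (1 − 0.900000)(1 − 0.886000) = 0.988600
Series (C and D): 0.853000 × 0.728000 = 0.620984
Series (E and F): 0.805000 × 0.937000 = 0.754285
Parallel ([0.620984] and [0.754285]): 1 − (1 − 0.620984)(1 − 0.754285) = 0.906870
Series ([0.988600] and [0.906870]): 0.988600 × 0.906870 = 0.8965

0.8965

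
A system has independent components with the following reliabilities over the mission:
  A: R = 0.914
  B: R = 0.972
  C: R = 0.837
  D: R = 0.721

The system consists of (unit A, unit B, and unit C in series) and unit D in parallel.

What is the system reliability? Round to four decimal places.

0.9285

Series (A, B, and C): 0.914000 × 0.972000 × 0.837000 = 0.743597
Parallel ([0.743597] and D): 1 − (1 − 0.743597)(1 − 0.721000) = 0.9285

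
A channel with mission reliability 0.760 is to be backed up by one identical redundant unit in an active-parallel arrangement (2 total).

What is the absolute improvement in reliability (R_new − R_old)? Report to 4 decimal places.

R_before = 0.760
R_after = 1 − (1 − 0.760)^2 = 0.9424
ΔR = 0.9424 − 0.760 = 0.1824

0.1824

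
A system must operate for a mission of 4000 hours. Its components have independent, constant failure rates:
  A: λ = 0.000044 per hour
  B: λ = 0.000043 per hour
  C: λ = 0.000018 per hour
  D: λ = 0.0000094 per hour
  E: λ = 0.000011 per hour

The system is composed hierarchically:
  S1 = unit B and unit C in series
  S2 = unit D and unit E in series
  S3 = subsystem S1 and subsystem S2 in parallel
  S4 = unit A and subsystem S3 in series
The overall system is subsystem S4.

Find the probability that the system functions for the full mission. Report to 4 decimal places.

0.8244

R(A) = exp(−0.000044 × 4000) = 0.838618
R(B) = exp(−0.000043 × 4000) = 0.841979
R(C) = exp(−0.000018 × 4000) = 0.930531
R(D) = exp(−0.0000094 × 4000) = 0.963098
R(E) = exp(−0.000011 × 4000) = 0.956954
Series (B and C): 0.841979 × 0.930531 = 0.783488
Series (D and E): 0.963098 × 0.956954 = 0.921640
Parallel ([0.783488] and [0.921640]): 1 − (1 − 0.783488)(1 − 0.921640) = 0.983034
Series (A and [0.983034]): 0.838618 × 0.983034 = 0.8244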